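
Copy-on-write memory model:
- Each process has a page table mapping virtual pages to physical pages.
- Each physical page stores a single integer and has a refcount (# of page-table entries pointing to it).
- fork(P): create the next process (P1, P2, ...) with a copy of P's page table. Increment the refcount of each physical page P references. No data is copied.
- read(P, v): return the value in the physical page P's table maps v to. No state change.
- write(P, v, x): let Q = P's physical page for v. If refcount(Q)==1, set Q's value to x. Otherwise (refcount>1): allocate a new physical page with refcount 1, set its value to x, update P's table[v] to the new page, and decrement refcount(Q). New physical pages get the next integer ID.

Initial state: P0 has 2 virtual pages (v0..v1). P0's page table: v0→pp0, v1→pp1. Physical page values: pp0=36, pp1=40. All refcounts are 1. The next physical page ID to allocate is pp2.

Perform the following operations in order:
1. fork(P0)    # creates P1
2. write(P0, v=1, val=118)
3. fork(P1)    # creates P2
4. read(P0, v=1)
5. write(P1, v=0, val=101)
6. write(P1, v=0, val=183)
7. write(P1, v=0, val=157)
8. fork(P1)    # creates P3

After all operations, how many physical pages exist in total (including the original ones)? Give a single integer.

Answer: 4

Derivation:
Op 1: fork(P0) -> P1. 2 ppages; refcounts: pp0:2 pp1:2
Op 2: write(P0, v1, 118). refcount(pp1)=2>1 -> COPY to pp2. 3 ppages; refcounts: pp0:2 pp1:1 pp2:1
Op 3: fork(P1) -> P2. 3 ppages; refcounts: pp0:3 pp1:2 pp2:1
Op 4: read(P0, v1) -> 118. No state change.
Op 5: write(P1, v0, 101). refcount(pp0)=3>1 -> COPY to pp3. 4 ppages; refcounts: pp0:2 pp1:2 pp2:1 pp3:1
Op 6: write(P1, v0, 183). refcount(pp3)=1 -> write in place. 4 ppages; refcounts: pp0:2 pp1:2 pp2:1 pp3:1
Op 7: write(P1, v0, 157). refcount(pp3)=1 -> write in place. 4 ppages; refcounts: pp0:2 pp1:2 pp2:1 pp3:1
Op 8: fork(P1) -> P3. 4 ppages; refcounts: pp0:2 pp1:3 pp2:1 pp3:2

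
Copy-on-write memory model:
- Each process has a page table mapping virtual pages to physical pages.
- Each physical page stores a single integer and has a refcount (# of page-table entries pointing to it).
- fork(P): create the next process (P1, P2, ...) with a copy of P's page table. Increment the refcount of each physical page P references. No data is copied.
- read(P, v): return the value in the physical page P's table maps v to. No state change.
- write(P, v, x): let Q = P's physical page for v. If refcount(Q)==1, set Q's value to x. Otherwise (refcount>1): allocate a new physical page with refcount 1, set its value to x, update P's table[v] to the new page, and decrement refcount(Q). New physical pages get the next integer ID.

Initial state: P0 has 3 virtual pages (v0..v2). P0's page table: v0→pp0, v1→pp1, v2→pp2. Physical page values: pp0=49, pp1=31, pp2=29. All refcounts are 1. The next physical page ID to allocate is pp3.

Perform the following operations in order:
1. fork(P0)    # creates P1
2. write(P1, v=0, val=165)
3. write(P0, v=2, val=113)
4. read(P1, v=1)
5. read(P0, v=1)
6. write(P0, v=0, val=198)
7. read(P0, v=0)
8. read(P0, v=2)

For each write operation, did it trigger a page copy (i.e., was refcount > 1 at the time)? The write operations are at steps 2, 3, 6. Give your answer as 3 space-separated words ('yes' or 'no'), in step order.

Op 1: fork(P0) -> P1. 3 ppages; refcounts: pp0:2 pp1:2 pp2:2
Op 2: write(P1, v0, 165). refcount(pp0)=2>1 -> COPY to pp3. 4 ppages; refcounts: pp0:1 pp1:2 pp2:2 pp3:1
Op 3: write(P0, v2, 113). refcount(pp2)=2>1 -> COPY to pp4. 5 ppages; refcounts: pp0:1 pp1:2 pp2:1 pp3:1 pp4:1
Op 4: read(P1, v1) -> 31. No state change.
Op 5: read(P0, v1) -> 31. No state change.
Op 6: write(P0, v0, 198). refcount(pp0)=1 -> write in place. 5 ppages; refcounts: pp0:1 pp1:2 pp2:1 pp3:1 pp4:1
Op 7: read(P0, v0) -> 198. No state change.
Op 8: read(P0, v2) -> 113. No state change.

yes yes no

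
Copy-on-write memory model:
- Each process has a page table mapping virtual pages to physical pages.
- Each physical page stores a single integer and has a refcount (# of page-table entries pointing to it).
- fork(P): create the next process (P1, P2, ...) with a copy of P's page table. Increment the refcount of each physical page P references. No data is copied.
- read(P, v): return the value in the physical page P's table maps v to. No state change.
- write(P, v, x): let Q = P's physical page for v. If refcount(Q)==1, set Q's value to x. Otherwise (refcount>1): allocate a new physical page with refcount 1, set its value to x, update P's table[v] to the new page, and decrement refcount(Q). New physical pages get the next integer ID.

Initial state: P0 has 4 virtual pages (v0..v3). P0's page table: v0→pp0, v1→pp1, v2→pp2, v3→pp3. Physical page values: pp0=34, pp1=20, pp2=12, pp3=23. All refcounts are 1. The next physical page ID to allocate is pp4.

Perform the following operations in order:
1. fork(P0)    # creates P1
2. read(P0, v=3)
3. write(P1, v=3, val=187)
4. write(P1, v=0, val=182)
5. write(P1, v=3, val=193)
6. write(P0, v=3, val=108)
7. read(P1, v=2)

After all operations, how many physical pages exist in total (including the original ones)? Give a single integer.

Answer: 6

Derivation:
Op 1: fork(P0) -> P1. 4 ppages; refcounts: pp0:2 pp1:2 pp2:2 pp3:2
Op 2: read(P0, v3) -> 23. No state change.
Op 3: write(P1, v3, 187). refcount(pp3)=2>1 -> COPY to pp4. 5 ppages; refcounts: pp0:2 pp1:2 pp2:2 pp3:1 pp4:1
Op 4: write(P1, v0, 182). refcount(pp0)=2>1 -> COPY to pp5. 6 ppages; refcounts: pp0:1 pp1:2 pp2:2 pp3:1 pp4:1 pp5:1
Op 5: write(P1, v3, 193). refcount(pp4)=1 -> write in place. 6 ppages; refcounts: pp0:1 pp1:2 pp2:2 pp3:1 pp4:1 pp5:1
Op 6: write(P0, v3, 108). refcount(pp3)=1 -> write in place. 6 ppages; refcounts: pp0:1 pp1:2 pp2:2 pp3:1 pp4:1 pp5:1
Op 7: read(P1, v2) -> 12. No state change.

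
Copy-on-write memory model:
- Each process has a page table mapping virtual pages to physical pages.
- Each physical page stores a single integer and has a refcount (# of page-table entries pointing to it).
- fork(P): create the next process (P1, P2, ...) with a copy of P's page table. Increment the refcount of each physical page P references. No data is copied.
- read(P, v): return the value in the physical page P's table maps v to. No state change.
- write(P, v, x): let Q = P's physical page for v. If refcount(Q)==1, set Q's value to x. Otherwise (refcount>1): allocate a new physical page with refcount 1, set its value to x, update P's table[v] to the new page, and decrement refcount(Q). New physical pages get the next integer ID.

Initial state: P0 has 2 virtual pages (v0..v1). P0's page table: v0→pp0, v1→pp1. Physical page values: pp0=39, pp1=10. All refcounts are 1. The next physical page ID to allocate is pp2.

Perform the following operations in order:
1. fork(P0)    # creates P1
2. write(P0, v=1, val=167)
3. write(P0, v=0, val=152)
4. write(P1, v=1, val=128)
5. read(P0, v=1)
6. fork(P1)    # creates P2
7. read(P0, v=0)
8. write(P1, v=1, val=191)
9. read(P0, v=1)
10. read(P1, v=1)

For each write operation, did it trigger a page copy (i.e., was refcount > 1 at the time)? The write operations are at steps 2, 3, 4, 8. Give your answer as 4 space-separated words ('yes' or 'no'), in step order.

Op 1: fork(P0) -> P1. 2 ppages; refcounts: pp0:2 pp1:2
Op 2: write(P0, v1, 167). refcount(pp1)=2>1 -> COPY to pp2. 3 ppages; refcounts: pp0:2 pp1:1 pp2:1
Op 3: write(P0, v0, 152). refcount(pp0)=2>1 -> COPY to pp3. 4 ppages; refcounts: pp0:1 pp1:1 pp2:1 pp3:1
Op 4: write(P1, v1, 128). refcount(pp1)=1 -> write in place. 4 ppages; refcounts: pp0:1 pp1:1 pp2:1 pp3:1
Op 5: read(P0, v1) -> 167. No state change.
Op 6: fork(P1) -> P2. 4 ppages; refcounts: pp0:2 pp1:2 pp2:1 pp3:1
Op 7: read(P0, v0) -> 152. No state change.
Op 8: write(P1, v1, 191). refcount(pp1)=2>1 -> COPY to pp4. 5 ppages; refcounts: pp0:2 pp1:1 pp2:1 pp3:1 pp4:1
Op 9: read(P0, v1) -> 167. No state change.
Op 10: read(P1, v1) -> 191. No state change.

yes yes no yes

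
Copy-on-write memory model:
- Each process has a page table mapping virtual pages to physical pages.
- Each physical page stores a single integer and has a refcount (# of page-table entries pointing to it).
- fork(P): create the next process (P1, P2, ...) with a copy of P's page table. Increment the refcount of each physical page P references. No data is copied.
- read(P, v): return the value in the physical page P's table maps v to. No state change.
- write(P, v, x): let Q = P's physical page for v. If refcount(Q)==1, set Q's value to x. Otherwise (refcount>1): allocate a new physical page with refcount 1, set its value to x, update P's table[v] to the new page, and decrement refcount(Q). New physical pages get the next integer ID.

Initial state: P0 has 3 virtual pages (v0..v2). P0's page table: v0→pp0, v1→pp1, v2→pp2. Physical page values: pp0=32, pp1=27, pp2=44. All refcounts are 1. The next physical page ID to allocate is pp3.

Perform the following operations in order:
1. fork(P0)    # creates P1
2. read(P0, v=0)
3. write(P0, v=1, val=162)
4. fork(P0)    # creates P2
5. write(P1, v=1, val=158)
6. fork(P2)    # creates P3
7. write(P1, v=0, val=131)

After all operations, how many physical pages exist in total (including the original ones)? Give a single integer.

Answer: 5

Derivation:
Op 1: fork(P0) -> P1. 3 ppages; refcounts: pp0:2 pp1:2 pp2:2
Op 2: read(P0, v0) -> 32. No state change.
Op 3: write(P0, v1, 162). refcount(pp1)=2>1 -> COPY to pp3. 4 ppages; refcounts: pp0:2 pp1:1 pp2:2 pp3:1
Op 4: fork(P0) -> P2. 4 ppages; refcounts: pp0:3 pp1:1 pp2:3 pp3:2
Op 5: write(P1, v1, 158). refcount(pp1)=1 -> write in place. 4 ppages; refcounts: pp0:3 pp1:1 pp2:3 pp3:2
Op 6: fork(P2) -> P3. 4 ppages; refcounts: pp0:4 pp1:1 pp2:4 pp3:3
Op 7: write(P1, v0, 131). refcount(pp0)=4>1 -> COPY to pp4. 5 ppages; refcounts: pp0:3 pp1:1 pp2:4 pp3:3 pp4:1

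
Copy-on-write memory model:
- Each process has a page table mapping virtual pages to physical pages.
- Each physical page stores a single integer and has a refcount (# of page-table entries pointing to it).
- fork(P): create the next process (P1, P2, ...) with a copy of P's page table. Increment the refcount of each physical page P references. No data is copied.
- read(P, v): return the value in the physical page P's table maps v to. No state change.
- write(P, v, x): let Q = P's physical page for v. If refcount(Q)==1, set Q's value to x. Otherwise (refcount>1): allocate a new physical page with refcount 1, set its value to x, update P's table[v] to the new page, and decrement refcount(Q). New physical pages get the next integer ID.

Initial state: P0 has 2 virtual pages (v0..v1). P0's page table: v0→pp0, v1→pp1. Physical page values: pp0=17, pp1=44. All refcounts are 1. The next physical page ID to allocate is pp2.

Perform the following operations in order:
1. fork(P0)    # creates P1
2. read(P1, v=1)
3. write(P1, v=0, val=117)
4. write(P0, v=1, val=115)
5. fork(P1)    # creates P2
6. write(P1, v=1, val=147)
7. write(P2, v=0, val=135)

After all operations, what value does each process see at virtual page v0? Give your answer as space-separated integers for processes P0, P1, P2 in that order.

Op 1: fork(P0) -> P1. 2 ppages; refcounts: pp0:2 pp1:2
Op 2: read(P1, v1) -> 44. No state change.
Op 3: write(P1, v0, 117). refcount(pp0)=2>1 -> COPY to pp2. 3 ppages; refcounts: pp0:1 pp1:2 pp2:1
Op 4: write(P0, v1, 115). refcount(pp1)=2>1 -> COPY to pp3. 4 ppages; refcounts: pp0:1 pp1:1 pp2:1 pp3:1
Op 5: fork(P1) -> P2. 4 ppages; refcounts: pp0:1 pp1:2 pp2:2 pp3:1
Op 6: write(P1, v1, 147). refcount(pp1)=2>1 -> COPY to pp4. 5 ppages; refcounts: pp0:1 pp1:1 pp2:2 pp3:1 pp4:1
Op 7: write(P2, v0, 135). refcount(pp2)=2>1 -> COPY to pp5. 6 ppages; refcounts: pp0:1 pp1:1 pp2:1 pp3:1 pp4:1 pp5:1
P0: v0 -> pp0 = 17
P1: v0 -> pp2 = 117
P2: v0 -> pp5 = 135

Answer: 17 117 135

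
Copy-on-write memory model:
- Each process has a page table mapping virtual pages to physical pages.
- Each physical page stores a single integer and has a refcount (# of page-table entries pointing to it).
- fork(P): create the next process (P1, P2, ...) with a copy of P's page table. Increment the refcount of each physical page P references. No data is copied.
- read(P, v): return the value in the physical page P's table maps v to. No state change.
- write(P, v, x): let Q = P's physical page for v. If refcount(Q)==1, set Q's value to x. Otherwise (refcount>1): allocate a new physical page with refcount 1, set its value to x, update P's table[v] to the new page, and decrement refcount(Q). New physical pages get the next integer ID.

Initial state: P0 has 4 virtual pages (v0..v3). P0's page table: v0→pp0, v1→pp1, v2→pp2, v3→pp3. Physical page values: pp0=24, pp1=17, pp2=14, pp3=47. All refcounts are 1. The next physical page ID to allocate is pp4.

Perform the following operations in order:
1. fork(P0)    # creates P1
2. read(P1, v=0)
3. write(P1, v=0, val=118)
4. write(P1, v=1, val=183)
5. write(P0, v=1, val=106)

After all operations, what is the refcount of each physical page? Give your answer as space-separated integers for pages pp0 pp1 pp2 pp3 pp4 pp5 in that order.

Answer: 1 1 2 2 1 1

Derivation:
Op 1: fork(P0) -> P1. 4 ppages; refcounts: pp0:2 pp1:2 pp2:2 pp3:2
Op 2: read(P1, v0) -> 24. No state change.
Op 3: write(P1, v0, 118). refcount(pp0)=2>1 -> COPY to pp4. 5 ppages; refcounts: pp0:1 pp1:2 pp2:2 pp3:2 pp4:1
Op 4: write(P1, v1, 183). refcount(pp1)=2>1 -> COPY to pp5. 6 ppages; refcounts: pp0:1 pp1:1 pp2:2 pp3:2 pp4:1 pp5:1
Op 5: write(P0, v1, 106). refcount(pp1)=1 -> write in place. 6 ppages; refcounts: pp0:1 pp1:1 pp2:2 pp3:2 pp4:1 pp5:1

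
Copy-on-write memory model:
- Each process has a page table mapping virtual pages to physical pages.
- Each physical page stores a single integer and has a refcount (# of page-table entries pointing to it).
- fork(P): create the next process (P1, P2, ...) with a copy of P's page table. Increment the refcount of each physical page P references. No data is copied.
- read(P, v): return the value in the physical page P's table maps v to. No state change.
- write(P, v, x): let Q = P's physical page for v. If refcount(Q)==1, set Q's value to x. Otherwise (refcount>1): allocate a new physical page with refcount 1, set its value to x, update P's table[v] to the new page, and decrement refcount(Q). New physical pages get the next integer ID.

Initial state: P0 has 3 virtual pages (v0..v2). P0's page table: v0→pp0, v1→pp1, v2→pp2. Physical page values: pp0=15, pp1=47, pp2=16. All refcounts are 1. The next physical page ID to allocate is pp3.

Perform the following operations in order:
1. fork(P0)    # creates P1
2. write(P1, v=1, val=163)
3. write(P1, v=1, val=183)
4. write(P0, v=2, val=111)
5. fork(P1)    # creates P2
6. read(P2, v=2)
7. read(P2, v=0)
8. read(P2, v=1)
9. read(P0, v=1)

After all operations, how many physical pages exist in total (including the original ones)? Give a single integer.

Op 1: fork(P0) -> P1. 3 ppages; refcounts: pp0:2 pp1:2 pp2:2
Op 2: write(P1, v1, 163). refcount(pp1)=2>1 -> COPY to pp3. 4 ppages; refcounts: pp0:2 pp1:1 pp2:2 pp3:1
Op 3: write(P1, v1, 183). refcount(pp3)=1 -> write in place. 4 ppages; refcounts: pp0:2 pp1:1 pp2:2 pp3:1
Op 4: write(P0, v2, 111). refcount(pp2)=2>1 -> COPY to pp4. 5 ppages; refcounts: pp0:2 pp1:1 pp2:1 pp3:1 pp4:1
Op 5: fork(P1) -> P2. 5 ppages; refcounts: pp0:3 pp1:1 pp2:2 pp3:2 pp4:1
Op 6: read(P2, v2) -> 16. No state change.
Op 7: read(P2, v0) -> 15. No state change.
Op 8: read(P2, v1) -> 183. No state change.
Op 9: read(P0, v1) -> 47. No state change.

Answer: 5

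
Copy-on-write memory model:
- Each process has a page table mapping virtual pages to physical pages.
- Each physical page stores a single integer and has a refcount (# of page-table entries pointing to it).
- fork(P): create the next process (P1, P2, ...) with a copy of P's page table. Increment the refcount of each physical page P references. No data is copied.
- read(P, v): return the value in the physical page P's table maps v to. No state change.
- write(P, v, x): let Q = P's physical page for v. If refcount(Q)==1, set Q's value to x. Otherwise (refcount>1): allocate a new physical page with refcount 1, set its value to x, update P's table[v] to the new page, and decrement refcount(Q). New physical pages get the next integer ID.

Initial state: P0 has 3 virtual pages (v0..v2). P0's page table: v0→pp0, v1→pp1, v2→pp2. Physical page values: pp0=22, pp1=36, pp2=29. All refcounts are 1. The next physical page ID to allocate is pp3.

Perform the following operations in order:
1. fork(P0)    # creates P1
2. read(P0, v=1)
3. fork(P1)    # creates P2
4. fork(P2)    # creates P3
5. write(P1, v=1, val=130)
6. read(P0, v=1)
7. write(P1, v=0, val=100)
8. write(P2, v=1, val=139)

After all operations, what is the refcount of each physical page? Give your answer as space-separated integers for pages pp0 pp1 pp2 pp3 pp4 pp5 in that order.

Op 1: fork(P0) -> P1. 3 ppages; refcounts: pp0:2 pp1:2 pp2:2
Op 2: read(P0, v1) -> 36. No state change.
Op 3: fork(P1) -> P2. 3 ppages; refcounts: pp0:3 pp1:3 pp2:3
Op 4: fork(P2) -> P3. 3 ppages; refcounts: pp0:4 pp1:4 pp2:4
Op 5: write(P1, v1, 130). refcount(pp1)=4>1 -> COPY to pp3. 4 ppages; refcounts: pp0:4 pp1:3 pp2:4 pp3:1
Op 6: read(P0, v1) -> 36. No state change.
Op 7: write(P1, v0, 100). refcount(pp0)=4>1 -> COPY to pp4. 5 ppages; refcounts: pp0:3 pp1:3 pp2:4 pp3:1 pp4:1
Op 8: write(P2, v1, 139). refcount(pp1)=3>1 -> COPY to pp5. 6 ppages; refcounts: pp0:3 pp1:2 pp2:4 pp3:1 pp4:1 pp5:1

Answer: 3 2 4 1 1 1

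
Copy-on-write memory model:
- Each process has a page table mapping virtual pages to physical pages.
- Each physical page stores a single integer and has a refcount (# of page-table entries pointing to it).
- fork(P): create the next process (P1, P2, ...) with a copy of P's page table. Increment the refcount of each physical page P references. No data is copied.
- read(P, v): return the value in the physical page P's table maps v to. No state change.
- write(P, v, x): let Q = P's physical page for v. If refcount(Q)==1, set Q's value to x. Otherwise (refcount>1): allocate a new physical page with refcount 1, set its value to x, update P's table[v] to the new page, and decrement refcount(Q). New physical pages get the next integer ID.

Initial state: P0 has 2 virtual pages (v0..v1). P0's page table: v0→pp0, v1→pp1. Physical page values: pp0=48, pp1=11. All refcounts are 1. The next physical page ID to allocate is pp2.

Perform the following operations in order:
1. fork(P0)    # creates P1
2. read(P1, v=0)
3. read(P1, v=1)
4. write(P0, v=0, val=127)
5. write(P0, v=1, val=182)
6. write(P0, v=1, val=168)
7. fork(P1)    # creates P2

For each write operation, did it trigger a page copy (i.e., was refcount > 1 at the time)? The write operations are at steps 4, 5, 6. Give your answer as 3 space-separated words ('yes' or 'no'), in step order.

Op 1: fork(P0) -> P1. 2 ppages; refcounts: pp0:2 pp1:2
Op 2: read(P1, v0) -> 48. No state change.
Op 3: read(P1, v1) -> 11. No state change.
Op 4: write(P0, v0, 127). refcount(pp0)=2>1 -> COPY to pp2. 3 ppages; refcounts: pp0:1 pp1:2 pp2:1
Op 5: write(P0, v1, 182). refcount(pp1)=2>1 -> COPY to pp3. 4 ppages; refcounts: pp0:1 pp1:1 pp2:1 pp3:1
Op 6: write(P0, v1, 168). refcount(pp3)=1 -> write in place. 4 ppages; refcounts: pp0:1 pp1:1 pp2:1 pp3:1
Op 7: fork(P1) -> P2. 4 ppages; refcounts: pp0:2 pp1:2 pp2:1 pp3:1

yes yes no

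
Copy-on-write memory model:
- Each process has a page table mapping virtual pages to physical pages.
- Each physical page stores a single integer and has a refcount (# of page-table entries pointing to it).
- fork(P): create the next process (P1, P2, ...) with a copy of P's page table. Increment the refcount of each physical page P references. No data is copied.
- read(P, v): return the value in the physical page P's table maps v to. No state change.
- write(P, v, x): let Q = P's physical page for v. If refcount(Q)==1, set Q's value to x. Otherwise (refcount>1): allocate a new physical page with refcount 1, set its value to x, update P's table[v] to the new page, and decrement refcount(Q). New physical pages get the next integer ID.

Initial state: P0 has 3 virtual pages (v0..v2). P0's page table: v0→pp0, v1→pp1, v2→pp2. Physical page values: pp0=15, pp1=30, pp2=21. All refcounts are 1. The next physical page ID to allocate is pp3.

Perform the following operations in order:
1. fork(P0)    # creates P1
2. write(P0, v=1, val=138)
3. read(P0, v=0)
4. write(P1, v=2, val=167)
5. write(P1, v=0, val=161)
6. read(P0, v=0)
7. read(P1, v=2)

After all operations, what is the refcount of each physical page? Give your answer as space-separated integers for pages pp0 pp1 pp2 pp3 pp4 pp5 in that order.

Answer: 1 1 1 1 1 1

Derivation:
Op 1: fork(P0) -> P1. 3 ppages; refcounts: pp0:2 pp1:2 pp2:2
Op 2: write(P0, v1, 138). refcount(pp1)=2>1 -> COPY to pp3. 4 ppages; refcounts: pp0:2 pp1:1 pp2:2 pp3:1
Op 3: read(P0, v0) -> 15. No state change.
Op 4: write(P1, v2, 167). refcount(pp2)=2>1 -> COPY to pp4. 5 ppages; refcounts: pp0:2 pp1:1 pp2:1 pp3:1 pp4:1
Op 5: write(P1, v0, 161). refcount(pp0)=2>1 -> COPY to pp5. 6 ppages; refcounts: pp0:1 pp1:1 pp2:1 pp3:1 pp4:1 pp5:1
Op 6: read(P0, v0) -> 15. No state change.
Op 7: read(P1, v2) -> 167. No state change.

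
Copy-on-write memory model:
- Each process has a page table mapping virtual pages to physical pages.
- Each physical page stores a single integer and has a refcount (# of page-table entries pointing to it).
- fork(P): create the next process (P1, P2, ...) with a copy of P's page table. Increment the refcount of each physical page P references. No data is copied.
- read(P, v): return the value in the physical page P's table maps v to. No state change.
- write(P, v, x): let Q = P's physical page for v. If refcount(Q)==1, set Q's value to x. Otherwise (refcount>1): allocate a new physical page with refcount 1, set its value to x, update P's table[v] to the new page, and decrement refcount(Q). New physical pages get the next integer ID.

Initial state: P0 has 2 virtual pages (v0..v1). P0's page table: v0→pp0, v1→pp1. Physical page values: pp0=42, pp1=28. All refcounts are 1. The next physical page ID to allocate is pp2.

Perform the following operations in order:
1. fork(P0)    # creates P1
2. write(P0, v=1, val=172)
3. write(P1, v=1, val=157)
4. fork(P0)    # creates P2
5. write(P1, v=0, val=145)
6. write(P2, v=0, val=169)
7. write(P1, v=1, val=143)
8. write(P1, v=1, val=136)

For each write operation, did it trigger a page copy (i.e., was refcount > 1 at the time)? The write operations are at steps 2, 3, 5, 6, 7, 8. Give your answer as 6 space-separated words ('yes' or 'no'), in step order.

Op 1: fork(P0) -> P1. 2 ppages; refcounts: pp0:2 pp1:2
Op 2: write(P0, v1, 172). refcount(pp1)=2>1 -> COPY to pp2. 3 ppages; refcounts: pp0:2 pp1:1 pp2:1
Op 3: write(P1, v1, 157). refcount(pp1)=1 -> write in place. 3 ppages; refcounts: pp0:2 pp1:1 pp2:1
Op 4: fork(P0) -> P2. 3 ppages; refcounts: pp0:3 pp1:1 pp2:2
Op 5: write(P1, v0, 145). refcount(pp0)=3>1 -> COPY to pp3. 4 ppages; refcounts: pp0:2 pp1:1 pp2:2 pp3:1
Op 6: write(P2, v0, 169). refcount(pp0)=2>1 -> COPY to pp4. 5 ppages; refcounts: pp0:1 pp1:1 pp2:2 pp3:1 pp4:1
Op 7: write(P1, v1, 143). refcount(pp1)=1 -> write in place. 5 ppages; refcounts: pp0:1 pp1:1 pp2:2 pp3:1 pp4:1
Op 8: write(P1, v1, 136). refcount(pp1)=1 -> write in place. 5 ppages; refcounts: pp0:1 pp1:1 pp2:2 pp3:1 pp4:1

yes no yes yes no no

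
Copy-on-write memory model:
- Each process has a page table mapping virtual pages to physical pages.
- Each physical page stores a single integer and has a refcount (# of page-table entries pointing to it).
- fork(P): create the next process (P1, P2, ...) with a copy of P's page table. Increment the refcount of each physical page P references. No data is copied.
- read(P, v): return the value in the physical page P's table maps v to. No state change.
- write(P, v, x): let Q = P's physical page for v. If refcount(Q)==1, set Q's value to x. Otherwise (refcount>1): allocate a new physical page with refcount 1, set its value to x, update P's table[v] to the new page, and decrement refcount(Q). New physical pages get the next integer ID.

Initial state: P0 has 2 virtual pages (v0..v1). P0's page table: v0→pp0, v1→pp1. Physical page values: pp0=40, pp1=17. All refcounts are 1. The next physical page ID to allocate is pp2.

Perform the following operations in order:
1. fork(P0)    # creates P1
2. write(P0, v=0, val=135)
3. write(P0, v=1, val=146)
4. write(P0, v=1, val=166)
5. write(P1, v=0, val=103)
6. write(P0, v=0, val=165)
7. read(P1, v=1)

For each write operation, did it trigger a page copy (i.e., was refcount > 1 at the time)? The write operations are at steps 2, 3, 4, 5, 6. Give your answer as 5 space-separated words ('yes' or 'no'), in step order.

Op 1: fork(P0) -> P1. 2 ppages; refcounts: pp0:2 pp1:2
Op 2: write(P0, v0, 135). refcount(pp0)=2>1 -> COPY to pp2. 3 ppages; refcounts: pp0:1 pp1:2 pp2:1
Op 3: write(P0, v1, 146). refcount(pp1)=2>1 -> COPY to pp3. 4 ppages; refcounts: pp0:1 pp1:1 pp2:1 pp3:1
Op 4: write(P0, v1, 166). refcount(pp3)=1 -> write in place. 4 ppages; refcounts: pp0:1 pp1:1 pp2:1 pp3:1
Op 5: write(P1, v0, 103). refcount(pp0)=1 -> write in place. 4 ppages; refcounts: pp0:1 pp1:1 pp2:1 pp3:1
Op 6: write(P0, v0, 165). refcount(pp2)=1 -> write in place. 4 ppages; refcounts: pp0:1 pp1:1 pp2:1 pp3:1
Op 7: read(P1, v1) -> 17. No state change.

yes yes no no no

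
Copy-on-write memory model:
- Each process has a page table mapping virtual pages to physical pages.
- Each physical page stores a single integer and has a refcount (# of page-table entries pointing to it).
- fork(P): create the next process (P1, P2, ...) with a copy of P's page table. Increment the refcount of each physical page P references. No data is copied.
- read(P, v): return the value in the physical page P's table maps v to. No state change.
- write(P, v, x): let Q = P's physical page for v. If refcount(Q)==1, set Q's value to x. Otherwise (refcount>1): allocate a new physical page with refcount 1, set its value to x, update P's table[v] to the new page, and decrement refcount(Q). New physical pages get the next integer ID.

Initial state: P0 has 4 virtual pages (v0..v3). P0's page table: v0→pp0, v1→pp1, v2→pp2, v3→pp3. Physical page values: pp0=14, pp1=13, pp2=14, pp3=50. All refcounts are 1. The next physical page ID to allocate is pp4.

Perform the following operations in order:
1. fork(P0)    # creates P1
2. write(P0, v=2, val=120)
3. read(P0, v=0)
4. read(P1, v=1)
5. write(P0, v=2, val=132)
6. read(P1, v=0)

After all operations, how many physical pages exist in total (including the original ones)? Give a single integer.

Answer: 5

Derivation:
Op 1: fork(P0) -> P1. 4 ppages; refcounts: pp0:2 pp1:2 pp2:2 pp3:2
Op 2: write(P0, v2, 120). refcount(pp2)=2>1 -> COPY to pp4. 5 ppages; refcounts: pp0:2 pp1:2 pp2:1 pp3:2 pp4:1
Op 3: read(P0, v0) -> 14. No state change.
Op 4: read(P1, v1) -> 13. No state change.
Op 5: write(P0, v2, 132). refcount(pp4)=1 -> write in place. 5 ppages; refcounts: pp0:2 pp1:2 pp2:1 pp3:2 pp4:1
Op 6: read(P1, v0) -> 14. No state change.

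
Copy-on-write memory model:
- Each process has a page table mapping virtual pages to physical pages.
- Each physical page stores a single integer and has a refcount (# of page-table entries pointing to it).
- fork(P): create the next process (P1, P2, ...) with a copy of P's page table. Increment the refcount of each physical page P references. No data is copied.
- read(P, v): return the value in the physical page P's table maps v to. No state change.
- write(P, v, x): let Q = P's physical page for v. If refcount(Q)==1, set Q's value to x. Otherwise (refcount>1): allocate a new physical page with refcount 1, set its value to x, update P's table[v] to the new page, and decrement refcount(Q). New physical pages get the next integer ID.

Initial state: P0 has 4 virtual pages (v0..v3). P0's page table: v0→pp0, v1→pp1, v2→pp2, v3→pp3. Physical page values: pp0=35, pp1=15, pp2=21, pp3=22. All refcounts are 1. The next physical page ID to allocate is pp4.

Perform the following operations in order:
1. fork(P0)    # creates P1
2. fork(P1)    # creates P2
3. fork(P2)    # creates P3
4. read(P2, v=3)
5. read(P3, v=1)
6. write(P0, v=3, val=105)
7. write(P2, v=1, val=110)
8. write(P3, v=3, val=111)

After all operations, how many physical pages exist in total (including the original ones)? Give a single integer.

Answer: 7

Derivation:
Op 1: fork(P0) -> P1. 4 ppages; refcounts: pp0:2 pp1:2 pp2:2 pp3:2
Op 2: fork(P1) -> P2. 4 ppages; refcounts: pp0:3 pp1:3 pp2:3 pp3:3
Op 3: fork(P2) -> P3. 4 ppages; refcounts: pp0:4 pp1:4 pp2:4 pp3:4
Op 4: read(P2, v3) -> 22. No state change.
Op 5: read(P3, v1) -> 15. No state change.
Op 6: write(P0, v3, 105). refcount(pp3)=4>1 -> COPY to pp4. 5 ppages; refcounts: pp0:4 pp1:4 pp2:4 pp3:3 pp4:1
Op 7: write(P2, v1, 110). refcount(pp1)=4>1 -> COPY to pp5. 6 ppages; refcounts: pp0:4 pp1:3 pp2:4 pp3:3 pp4:1 pp5:1
Op 8: write(P3, v3, 111). refcount(pp3)=3>1 -> COPY to pp6. 7 ppages; refcounts: pp0:4 pp1:3 pp2:4 pp3:2 pp4:1 pp5:1 pp6:1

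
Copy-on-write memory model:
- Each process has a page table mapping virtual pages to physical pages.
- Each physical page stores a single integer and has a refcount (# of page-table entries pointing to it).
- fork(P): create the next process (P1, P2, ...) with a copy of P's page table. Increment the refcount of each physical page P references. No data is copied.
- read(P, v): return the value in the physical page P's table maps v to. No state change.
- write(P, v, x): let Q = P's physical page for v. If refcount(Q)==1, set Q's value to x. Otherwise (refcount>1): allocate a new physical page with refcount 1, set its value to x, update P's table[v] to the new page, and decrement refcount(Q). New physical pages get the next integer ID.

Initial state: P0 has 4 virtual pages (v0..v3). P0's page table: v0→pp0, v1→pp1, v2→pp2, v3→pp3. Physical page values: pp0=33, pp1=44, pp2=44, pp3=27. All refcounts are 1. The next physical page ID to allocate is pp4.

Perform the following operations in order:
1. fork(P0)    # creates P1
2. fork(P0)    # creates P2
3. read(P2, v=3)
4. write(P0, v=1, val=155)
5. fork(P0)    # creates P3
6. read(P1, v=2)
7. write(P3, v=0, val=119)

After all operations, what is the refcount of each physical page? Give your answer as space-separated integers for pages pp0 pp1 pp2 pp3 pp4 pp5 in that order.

Answer: 3 2 4 4 2 1

Derivation:
Op 1: fork(P0) -> P1. 4 ppages; refcounts: pp0:2 pp1:2 pp2:2 pp3:2
Op 2: fork(P0) -> P2. 4 ppages; refcounts: pp0:3 pp1:3 pp2:3 pp3:3
Op 3: read(P2, v3) -> 27. No state change.
Op 4: write(P0, v1, 155). refcount(pp1)=3>1 -> COPY to pp4. 5 ppages; refcounts: pp0:3 pp1:2 pp2:3 pp3:3 pp4:1
Op 5: fork(P0) -> P3. 5 ppages; refcounts: pp0:4 pp1:2 pp2:4 pp3:4 pp4:2
Op 6: read(P1, v2) -> 44. No state change.
Op 7: write(P3, v0, 119). refcount(pp0)=4>1 -> COPY to pp5. 6 ppages; refcounts: pp0:3 pp1:2 pp2:4 pp3:4 pp4:2 pp5:1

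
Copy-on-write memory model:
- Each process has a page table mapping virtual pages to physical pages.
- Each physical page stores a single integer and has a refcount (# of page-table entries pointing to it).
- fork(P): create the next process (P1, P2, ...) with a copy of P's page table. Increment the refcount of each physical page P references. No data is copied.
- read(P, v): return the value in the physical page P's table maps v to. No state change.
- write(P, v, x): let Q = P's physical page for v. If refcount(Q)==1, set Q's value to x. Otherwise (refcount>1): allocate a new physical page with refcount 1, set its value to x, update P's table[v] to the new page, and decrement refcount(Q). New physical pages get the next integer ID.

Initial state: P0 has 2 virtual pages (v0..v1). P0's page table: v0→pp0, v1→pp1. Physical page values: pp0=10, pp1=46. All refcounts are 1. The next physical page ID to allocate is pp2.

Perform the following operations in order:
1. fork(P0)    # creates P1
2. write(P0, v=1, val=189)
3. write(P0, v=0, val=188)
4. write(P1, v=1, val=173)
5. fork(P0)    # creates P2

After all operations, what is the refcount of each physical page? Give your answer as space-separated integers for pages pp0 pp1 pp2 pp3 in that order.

Op 1: fork(P0) -> P1. 2 ppages; refcounts: pp0:2 pp1:2
Op 2: write(P0, v1, 189). refcount(pp1)=2>1 -> COPY to pp2. 3 ppages; refcounts: pp0:2 pp1:1 pp2:1
Op 3: write(P0, v0, 188). refcount(pp0)=2>1 -> COPY to pp3. 4 ppages; refcounts: pp0:1 pp1:1 pp2:1 pp3:1
Op 4: write(P1, v1, 173). refcount(pp1)=1 -> write in place. 4 ppages; refcounts: pp0:1 pp1:1 pp2:1 pp3:1
Op 5: fork(P0) -> P2. 4 ppages; refcounts: pp0:1 pp1:1 pp2:2 pp3:2

Answer: 1 1 2 2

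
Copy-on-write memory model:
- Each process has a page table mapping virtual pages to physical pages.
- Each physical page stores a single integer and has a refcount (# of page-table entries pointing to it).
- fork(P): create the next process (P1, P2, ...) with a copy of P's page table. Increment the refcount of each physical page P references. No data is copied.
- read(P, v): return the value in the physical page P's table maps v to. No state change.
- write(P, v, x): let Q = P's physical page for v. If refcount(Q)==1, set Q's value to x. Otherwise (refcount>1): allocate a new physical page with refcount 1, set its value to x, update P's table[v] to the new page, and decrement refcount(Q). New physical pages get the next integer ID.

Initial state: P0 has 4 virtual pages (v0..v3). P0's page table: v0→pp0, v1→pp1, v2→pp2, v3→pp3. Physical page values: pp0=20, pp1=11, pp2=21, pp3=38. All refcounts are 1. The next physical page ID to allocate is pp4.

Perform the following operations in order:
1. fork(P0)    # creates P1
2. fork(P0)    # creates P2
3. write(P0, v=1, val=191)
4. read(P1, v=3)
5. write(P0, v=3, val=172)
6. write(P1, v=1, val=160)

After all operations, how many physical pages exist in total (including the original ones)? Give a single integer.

Answer: 7

Derivation:
Op 1: fork(P0) -> P1. 4 ppages; refcounts: pp0:2 pp1:2 pp2:2 pp3:2
Op 2: fork(P0) -> P2. 4 ppages; refcounts: pp0:3 pp1:3 pp2:3 pp3:3
Op 3: write(P0, v1, 191). refcount(pp1)=3>1 -> COPY to pp4. 5 ppages; refcounts: pp0:3 pp1:2 pp2:3 pp3:3 pp4:1
Op 4: read(P1, v3) -> 38. No state change.
Op 5: write(P0, v3, 172). refcount(pp3)=3>1 -> COPY to pp5. 6 ppages; refcounts: pp0:3 pp1:2 pp2:3 pp3:2 pp4:1 pp5:1
Op 6: write(P1, v1, 160). refcount(pp1)=2>1 -> COPY to pp6. 7 ppages; refcounts: pp0:3 pp1:1 pp2:3 pp3:2 pp4:1 pp5:1 pp6:1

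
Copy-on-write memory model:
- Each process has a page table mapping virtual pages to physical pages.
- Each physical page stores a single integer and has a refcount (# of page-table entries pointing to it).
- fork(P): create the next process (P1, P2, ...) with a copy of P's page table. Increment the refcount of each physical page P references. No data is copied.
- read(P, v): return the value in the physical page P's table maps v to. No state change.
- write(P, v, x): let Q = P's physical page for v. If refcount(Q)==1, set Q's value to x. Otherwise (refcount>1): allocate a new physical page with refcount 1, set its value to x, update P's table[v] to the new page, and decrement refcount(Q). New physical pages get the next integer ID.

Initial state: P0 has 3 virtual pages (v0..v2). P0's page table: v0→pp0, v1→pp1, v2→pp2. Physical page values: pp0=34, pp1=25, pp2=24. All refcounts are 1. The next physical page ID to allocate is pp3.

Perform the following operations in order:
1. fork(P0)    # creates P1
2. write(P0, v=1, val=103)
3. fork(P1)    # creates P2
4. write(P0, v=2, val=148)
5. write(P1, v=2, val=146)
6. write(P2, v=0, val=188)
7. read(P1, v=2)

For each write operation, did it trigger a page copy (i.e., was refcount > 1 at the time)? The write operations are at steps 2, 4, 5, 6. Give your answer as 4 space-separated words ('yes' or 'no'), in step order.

Op 1: fork(P0) -> P1. 3 ppages; refcounts: pp0:2 pp1:2 pp2:2
Op 2: write(P0, v1, 103). refcount(pp1)=2>1 -> COPY to pp3. 4 ppages; refcounts: pp0:2 pp1:1 pp2:2 pp3:1
Op 3: fork(P1) -> P2. 4 ppages; refcounts: pp0:3 pp1:2 pp2:3 pp3:1
Op 4: write(P0, v2, 148). refcount(pp2)=3>1 -> COPY to pp4. 5 ppages; refcounts: pp0:3 pp1:2 pp2:2 pp3:1 pp4:1
Op 5: write(P1, v2, 146). refcount(pp2)=2>1 -> COPY to pp5. 6 ppages; refcounts: pp0:3 pp1:2 pp2:1 pp3:1 pp4:1 pp5:1
Op 6: write(P2, v0, 188). refcount(pp0)=3>1 -> COPY to pp6. 7 ppages; refcounts: pp0:2 pp1:2 pp2:1 pp3:1 pp4:1 pp5:1 pp6:1
Op 7: read(P1, v2) -> 146. No state change.

yes yes yes yes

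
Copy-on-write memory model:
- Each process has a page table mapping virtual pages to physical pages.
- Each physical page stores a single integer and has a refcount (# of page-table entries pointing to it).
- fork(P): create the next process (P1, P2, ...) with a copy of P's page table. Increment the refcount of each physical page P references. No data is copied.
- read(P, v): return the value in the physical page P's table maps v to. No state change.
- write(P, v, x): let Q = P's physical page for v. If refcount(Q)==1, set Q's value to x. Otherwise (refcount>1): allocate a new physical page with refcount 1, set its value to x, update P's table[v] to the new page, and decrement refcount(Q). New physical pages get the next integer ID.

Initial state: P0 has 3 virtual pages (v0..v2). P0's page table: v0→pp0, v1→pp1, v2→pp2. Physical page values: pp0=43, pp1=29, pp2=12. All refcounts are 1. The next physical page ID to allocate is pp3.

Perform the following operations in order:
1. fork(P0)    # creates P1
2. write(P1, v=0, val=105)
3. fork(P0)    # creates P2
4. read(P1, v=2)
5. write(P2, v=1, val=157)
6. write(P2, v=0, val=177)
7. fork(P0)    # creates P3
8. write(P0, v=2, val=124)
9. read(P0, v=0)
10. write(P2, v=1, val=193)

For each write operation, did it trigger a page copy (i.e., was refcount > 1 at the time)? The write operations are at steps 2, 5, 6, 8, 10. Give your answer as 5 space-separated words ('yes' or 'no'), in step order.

Op 1: fork(P0) -> P1. 3 ppages; refcounts: pp0:2 pp1:2 pp2:2
Op 2: write(P1, v0, 105). refcount(pp0)=2>1 -> COPY to pp3. 4 ppages; refcounts: pp0:1 pp1:2 pp2:2 pp3:1
Op 3: fork(P0) -> P2. 4 ppages; refcounts: pp0:2 pp1:3 pp2:3 pp3:1
Op 4: read(P1, v2) -> 12. No state change.
Op 5: write(P2, v1, 157). refcount(pp1)=3>1 -> COPY to pp4. 5 ppages; refcounts: pp0:2 pp1:2 pp2:3 pp3:1 pp4:1
Op 6: write(P2, v0, 177). refcount(pp0)=2>1 -> COPY to pp5. 6 ppages; refcounts: pp0:1 pp1:2 pp2:3 pp3:1 pp4:1 pp5:1
Op 7: fork(P0) -> P3. 6 ppages; refcounts: pp0:2 pp1:3 pp2:4 pp3:1 pp4:1 pp5:1
Op 8: write(P0, v2, 124). refcount(pp2)=4>1 -> COPY to pp6. 7 ppages; refcounts: pp0:2 pp1:3 pp2:3 pp3:1 pp4:1 pp5:1 pp6:1
Op 9: read(P0, v0) -> 43. No state change.
Op 10: write(P2, v1, 193). refcount(pp4)=1 -> write in place. 7 ppages; refcounts: pp0:2 pp1:3 pp2:3 pp3:1 pp4:1 pp5:1 pp6:1

yes yes yes yes no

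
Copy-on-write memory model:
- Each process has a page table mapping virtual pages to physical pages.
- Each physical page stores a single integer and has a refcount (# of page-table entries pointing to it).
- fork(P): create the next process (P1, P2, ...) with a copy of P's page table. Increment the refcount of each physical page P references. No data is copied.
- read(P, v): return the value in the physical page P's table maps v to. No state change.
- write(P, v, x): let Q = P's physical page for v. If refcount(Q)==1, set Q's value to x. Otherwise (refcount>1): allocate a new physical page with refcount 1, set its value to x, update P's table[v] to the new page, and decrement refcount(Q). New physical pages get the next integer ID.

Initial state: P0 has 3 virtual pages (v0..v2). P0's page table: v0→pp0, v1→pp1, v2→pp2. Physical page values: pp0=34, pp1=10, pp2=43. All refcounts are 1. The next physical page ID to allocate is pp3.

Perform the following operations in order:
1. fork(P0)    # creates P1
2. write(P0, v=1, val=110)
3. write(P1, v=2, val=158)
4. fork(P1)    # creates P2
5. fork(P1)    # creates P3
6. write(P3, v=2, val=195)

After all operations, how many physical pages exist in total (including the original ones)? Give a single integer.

Answer: 6

Derivation:
Op 1: fork(P0) -> P1. 3 ppages; refcounts: pp0:2 pp1:2 pp2:2
Op 2: write(P0, v1, 110). refcount(pp1)=2>1 -> COPY to pp3. 4 ppages; refcounts: pp0:2 pp1:1 pp2:2 pp3:1
Op 3: write(P1, v2, 158). refcount(pp2)=2>1 -> COPY to pp4. 5 ppages; refcounts: pp0:2 pp1:1 pp2:1 pp3:1 pp4:1
Op 4: fork(P1) -> P2. 5 ppages; refcounts: pp0:3 pp1:2 pp2:1 pp3:1 pp4:2
Op 5: fork(P1) -> P3. 5 ppages; refcounts: pp0:4 pp1:3 pp2:1 pp3:1 pp4:3
Op 6: write(P3, v2, 195). refcount(pp4)=3>1 -> COPY to pp5. 6 ppages; refcounts: pp0:4 pp1:3 pp2:1 pp3:1 pp4:2 pp5:1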